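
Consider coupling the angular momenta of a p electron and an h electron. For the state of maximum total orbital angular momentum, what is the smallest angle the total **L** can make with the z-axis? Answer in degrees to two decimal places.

θ_min ≈ 22.21°

By the triangle rule, |l₁ − l₂| ≤ L ≤ l₁ + l₂.
L ∈ {4, 5, 6}.
The maximum is L = 6, with |L_tot| = ℏ√(6·7) = √42 ℏ.
The minimum angle with z is arccos(6/√42) ≈ 22.21°.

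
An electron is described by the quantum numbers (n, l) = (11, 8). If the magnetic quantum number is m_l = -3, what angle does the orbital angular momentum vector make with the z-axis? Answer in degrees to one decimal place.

|L| = ℏ√(l(l+1)) = 6√2 ℏ.
L_z = m_l ℏ = −3ℏ.
cos θ = L_z/|L| = -3/√72, so θ ≈ 110.7°.

θ ≈ 110.7°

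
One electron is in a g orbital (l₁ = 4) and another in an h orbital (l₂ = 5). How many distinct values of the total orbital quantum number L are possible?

9

Angular momentum addition gives L = |l₁ − l₂|, …, l₁ + l₂.
L ∈ {1, 2, 3, 4, 5, 6, 7, 8, 9}.
That is 9 values.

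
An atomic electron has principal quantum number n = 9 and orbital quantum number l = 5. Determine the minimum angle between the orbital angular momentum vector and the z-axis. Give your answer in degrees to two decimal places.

|L| = √(l(l+1)) ℏ = √30 ℏ.
The smallest angle corresponds to the largest L_z, i.e. m_l = l = 5, giving L_z = 5ℏ.
cos θ_min = 5/√30, so θ_min ≈ 24.09°.

θ_min ≈ 24.09°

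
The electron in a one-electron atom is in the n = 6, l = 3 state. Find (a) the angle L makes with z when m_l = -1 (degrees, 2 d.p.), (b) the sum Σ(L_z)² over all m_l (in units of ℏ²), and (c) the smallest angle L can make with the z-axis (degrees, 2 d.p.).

θ(m_l=-1) ≈ 106.78°; Σ(L_z)² = 28 ℏ²; θ_min ≈ 30.00°

For m_l = -1: cos θ = -1/√12, θ ≈ 106.78°.
Σ m_l² = 28, so Σ(L_z)² = 28 ℏ².
cos θ_min = 3/√12, so θ_min ≈ 30.00°.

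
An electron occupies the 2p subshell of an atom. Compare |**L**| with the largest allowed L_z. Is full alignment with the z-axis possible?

No: L_z,max = 1ℏ < |L| = √2 ℏ ≈ 1.414ℏ

2p means n = 2, l = 1.
|L| = √2 ℏ ≈ 1.4142ℏ, while L_z,max = lℏ = 1ℏ.
Since |L| > L_z,max, the vector can never point exactly along z; the closest it comes is θ_min = arccos(1/√2) ≈ 45.0°.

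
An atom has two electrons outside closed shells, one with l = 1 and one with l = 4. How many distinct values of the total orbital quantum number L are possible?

The total orbital quantum number L ranges from |l₁ − l₂| to l₁ + l₂ in integer steps.
Allowed values: L = 3, 4, 5.
That is 3 values.

3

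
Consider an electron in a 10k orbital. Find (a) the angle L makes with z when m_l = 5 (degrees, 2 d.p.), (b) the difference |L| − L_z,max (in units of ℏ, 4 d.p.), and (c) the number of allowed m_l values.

θ(m_l=5) ≈ 48.08°; |L|−L_z,max ≈ 0.4833ℏ; 15 values

10k means n = 10, l = 7.
For m_l = 5: cos θ = 5/√56, θ ≈ 48.08°.
|L| − L_z,max = (2√14 − 7)ℏ ≈ 0.4833ℏ.
There are 2l+1 = 15 values of m_l.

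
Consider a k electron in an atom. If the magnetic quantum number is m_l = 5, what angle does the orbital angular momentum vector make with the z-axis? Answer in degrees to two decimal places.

A k state has l = 7.
|L| = √(l(l+1)) ℏ = 2√14 ℏ.
L_z = m_l ℏ = 5ℏ.
cos θ = L_z/|L| = 5/√56, so θ ≈ 48.08°.

θ ≈ 48.08°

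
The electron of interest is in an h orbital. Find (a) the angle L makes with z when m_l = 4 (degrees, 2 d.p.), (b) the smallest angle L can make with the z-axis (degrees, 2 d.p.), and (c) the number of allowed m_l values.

H corresponds to l = 5.
For m_l = 4: cos θ = 4/√30, θ ≈ 43.09°.
cos θ_min = 5/√30, so θ_min ≈ 24.09°.
There are 2l+1 = 11 values of m_l.

θ(m_l=4) ≈ 43.09°; θ_min ≈ 24.09°; 11 values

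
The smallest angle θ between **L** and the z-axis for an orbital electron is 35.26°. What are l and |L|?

l = 2, |L| = √6 ℏ ≈ 2.449ℏ

At minimum angle, m_l = l, so cos θ = l/√(l(l+1)); cos²θ = l/(l+1) = 0.6667.
Solving: l = 2.
Then |L| = ℏ√(2·3) = √6 ℏ.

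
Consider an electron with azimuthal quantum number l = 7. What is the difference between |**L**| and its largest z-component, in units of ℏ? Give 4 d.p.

|L| − L_z,max ≈ 0.4833ℏ

|L| = 2√14 ℏ ≈ 7.4833ℏ, while L_z,max = lℏ = 7ℏ.
The difference is (2√14 − 7)ℏ ≈ 0.4833ℏ.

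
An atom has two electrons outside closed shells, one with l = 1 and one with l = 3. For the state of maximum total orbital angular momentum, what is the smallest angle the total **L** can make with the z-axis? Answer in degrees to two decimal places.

By the triangle rule, |l₁ − l₂| ≤ L ≤ l₁ + l₂.
So L can be 2, 3, 4.
The maximum is L = 4, with |L_tot| = ℏ√(4·5) = 2√5 ℏ.
The minimum angle with z is arccos(4/√20) ≈ 26.57°.

θ_min ≈ 26.57°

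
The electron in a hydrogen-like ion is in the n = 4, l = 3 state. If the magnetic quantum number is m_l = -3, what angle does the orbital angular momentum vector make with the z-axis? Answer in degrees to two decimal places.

|L|² = l(l+1)ℏ² = 12ℏ², so |L| = 2√3 ℏ.
L_z = m_l ℏ = −3ℏ.
cos θ = L_z/|L| = -3/√12, so θ ≈ 150.00°.

θ ≈ 150.00°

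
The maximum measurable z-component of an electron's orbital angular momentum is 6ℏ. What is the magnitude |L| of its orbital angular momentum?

|L| = √42 ℏ ≈ 6.481ℏ

The maximum L_z equals lℏ, giving l = 6.
|L| = ℏ√(l(l+1)) = √42 ℏ.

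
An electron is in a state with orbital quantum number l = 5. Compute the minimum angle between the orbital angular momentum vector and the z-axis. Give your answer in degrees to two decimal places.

|L| = √(l(l+1)) ℏ = √30 ℏ.
The smallest angle corresponds to the largest L_z, i.e. m_l = l = 5, giving L_z = 5ℏ.
cos θ_min = 5/√30, so θ_min ≈ 24.09°.

θ_min ≈ 24.09°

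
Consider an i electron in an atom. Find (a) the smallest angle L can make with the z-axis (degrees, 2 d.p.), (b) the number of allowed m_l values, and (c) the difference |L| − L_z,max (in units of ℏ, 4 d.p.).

For an i orbital, l = 6.
cos θ_min = 6/√42, so θ_min ≈ 22.21°.
There are 2l+1 = 13 values of m_l.
|L| − L_z,max = (√42 − 6)ℏ ≈ 0.4807ℏ.

θ_min ≈ 22.21°; 13 values; |L|−L_z,max ≈ 0.4807ℏ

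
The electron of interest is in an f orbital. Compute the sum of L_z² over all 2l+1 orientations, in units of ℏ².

For an f orbital, l = 3.
m_l runs from −3 to 3, i.e. {-3, -2, -1, 0, 1, 2, 3}.
Σ m_l² = l(l+1)(2l+1)/3 = 3·4·7/3 = 28.

Σ(L_z)² = 28 ℏ²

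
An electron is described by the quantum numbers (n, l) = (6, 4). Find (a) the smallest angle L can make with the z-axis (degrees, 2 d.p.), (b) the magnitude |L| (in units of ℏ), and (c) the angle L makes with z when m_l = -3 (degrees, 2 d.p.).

θ_min ≈ 26.57°; |L| = 2√5 ℏ ≈ 4.472ℏ; θ(m_l=-3) ≈ 132.13°

cos θ_min = 4/√20, so θ_min ≈ 26.57°.
|L| = ℏ√(4·5) = 2√5 ℏ ≈ 4.472ℏ.
For m_l = -3: cos θ = -3/√20, θ ≈ 132.13°.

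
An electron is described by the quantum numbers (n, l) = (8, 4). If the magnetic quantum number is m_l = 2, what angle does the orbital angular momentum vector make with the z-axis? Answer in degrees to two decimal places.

θ ≈ 63.43°

|L|² = l(l+1)ℏ² = 20ℏ², so |L| = 2√5 ℏ.
L_z = m_l ℏ = 2ℏ.
cos θ = L_z/|L| = 2/√20, so θ ≈ 63.43°.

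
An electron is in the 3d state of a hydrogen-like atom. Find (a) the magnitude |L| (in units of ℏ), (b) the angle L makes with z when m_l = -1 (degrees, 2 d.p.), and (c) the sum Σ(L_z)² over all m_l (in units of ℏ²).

|L| = √6 ℏ ≈ 2.449ℏ; θ(m_l=-1) ≈ 114.09°; Σ(L_z)² = 10 ℏ²

3d means n = 3, l = 2.
|L| = ℏ√(2·3) = √6 ℏ ≈ 2.449ℏ.
For m_l = -1: cos θ = -1/√6, θ ≈ 114.09°.
Σ m_l² = 10, so Σ(L_z)² = 10 ℏ².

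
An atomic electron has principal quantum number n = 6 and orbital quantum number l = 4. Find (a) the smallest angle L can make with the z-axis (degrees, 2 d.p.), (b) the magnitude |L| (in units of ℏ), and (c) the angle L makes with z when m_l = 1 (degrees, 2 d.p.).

cos θ_min = 4/√20, so θ_min ≈ 26.57°.
|L| = ℏ√(4·5) = 2√5 ℏ ≈ 4.472ℏ.
For m_l = 1: cos θ = 1/√20, θ ≈ 77.08°.

θ_min ≈ 26.57°; |L| = 2√5 ℏ ≈ 4.472ℏ; θ(m_l=1) ≈ 77.08°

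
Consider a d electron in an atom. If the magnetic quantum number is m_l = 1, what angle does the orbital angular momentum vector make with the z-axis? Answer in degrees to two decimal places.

θ ≈ 65.91°

The letter d corresponds to l = 2.
|L|² = l(l+1)ℏ² = 6ℏ², so |L| = √6 ℏ.
L_z = m_l ℏ = 1ℏ.
cos θ = L_z/|L| = 1/√6, so θ ≈ 65.91°.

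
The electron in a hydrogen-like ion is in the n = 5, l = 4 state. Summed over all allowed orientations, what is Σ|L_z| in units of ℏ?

Σ|L_z| = 20 ℏ

m_l runs from −4 to 4, i.e. {-4, -3, -2, -1, 0, 1, 2, 3, 4}.
Σ|m_l| = 2·4(4+1)/2 = 20.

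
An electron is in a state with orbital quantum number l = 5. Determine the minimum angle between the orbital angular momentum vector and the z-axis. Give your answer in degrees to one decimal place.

θ_min ≈ 24.1°

|L| = ℏ√(l(l+1)) = √30 ℏ.
The smallest angle corresponds to the largest L_z, i.e. m_l = l = 5, giving L_z = 5ℏ.
cos θ_min = 5/√30, so θ_min ≈ 24.1°.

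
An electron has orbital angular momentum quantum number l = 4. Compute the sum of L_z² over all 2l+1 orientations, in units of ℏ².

Σ(L_z)² = 60 ℏ²

m_l runs from −4 to 4, i.e. {-4, -3, -2, -1, 0, 1, 2, 3, 4}.
Summing m² from −4 to 4: Σ m_l² = 60.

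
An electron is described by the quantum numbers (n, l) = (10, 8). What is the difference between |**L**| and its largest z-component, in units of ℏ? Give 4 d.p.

|L| − L_z,max ≈ 0.4853ℏ

|L| = 6√2 ℏ ≈ 8.4853ℏ, while L_z,max = lℏ = 8ℏ.
The difference is (6√2 − 8)ℏ ≈ 0.4853ℏ.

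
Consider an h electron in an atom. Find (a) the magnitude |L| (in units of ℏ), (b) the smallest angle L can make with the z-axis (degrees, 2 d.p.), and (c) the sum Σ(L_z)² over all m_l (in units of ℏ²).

|L| = √30 ℏ ≈ 5.477ℏ; θ_min ≈ 24.09°; Σ(L_z)² = 110 ℏ²

An h state has l = 5.
|L| = ℏ√(5·6) = √30 ℏ ≈ 5.477ℏ.
cos θ_min = 5/√30, so θ_min ≈ 24.09°.
Σ m_l² = 110, so Σ(L_z)² = 110 ℏ².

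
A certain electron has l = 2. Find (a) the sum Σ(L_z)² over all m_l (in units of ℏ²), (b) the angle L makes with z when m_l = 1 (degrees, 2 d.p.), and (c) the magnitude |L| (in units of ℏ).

Σ m_l² = 10, so Σ(L_z)² = 10 ℏ².
For m_l = 1: cos θ = 1/√6, θ ≈ 65.91°.
|L| = ℏ√(2·3) = √6 ℏ ≈ 2.449ℏ.

Σ(L_z)² = 10 ℏ²; θ(m_l=1) ≈ 65.91°; |L| = √6 ℏ ≈ 2.449ℏ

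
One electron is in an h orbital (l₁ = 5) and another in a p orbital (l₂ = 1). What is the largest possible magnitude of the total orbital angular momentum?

Angular momentum addition gives L = |l₁ − l₂|, …, l₁ + l₂.
L ∈ {4, 5, 6}.
The largest magnitude corresponds to L = 6: |L_tot| = ℏ√(6·7) = √42 ℏ.

|L_tot|_max = √42 ℏ ≈ 6.481ℏ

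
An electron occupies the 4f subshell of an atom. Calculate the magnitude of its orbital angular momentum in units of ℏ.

4f means n = 4, l = 3.
|L| = ℏ√(l(l+1)) = ℏ√(3·4) = 2√3 ℏ

|L| = 2√3 ℏ ≈ 3.464ℏ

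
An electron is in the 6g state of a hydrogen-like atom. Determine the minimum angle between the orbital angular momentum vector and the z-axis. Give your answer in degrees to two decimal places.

The 6g subshell has l = 4.
|L| = √(l(l+1)) ℏ = 2√5 ℏ.
The smallest angle corresponds to the largest L_z, i.e. m_l = l = 4, giving L_z = 4ℏ.
cos θ_min = 4/√20, so θ_min ≈ 26.57°.

θ_min ≈ 26.57°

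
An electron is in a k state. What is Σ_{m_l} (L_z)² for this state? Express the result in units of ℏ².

Σ(L_z)² = 280 ℏ²

For a k orbital, l = 7.
m_l runs from −7 to 7, i.e. {-7, -6, -5, -4, -3, -2, -1, 0, 1, 2, 3, 4, 5, 6, 7}.
Σ m_l² = l(l+1)(2l+1)/3 = 7·8·15/3 = 280.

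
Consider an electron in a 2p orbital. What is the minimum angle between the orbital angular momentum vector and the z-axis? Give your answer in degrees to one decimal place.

The 2p subshell has l = 1.
|L|² = l(l+1)ℏ² = 2ℏ², so |L| = √2 ℏ.
The smallest angle corresponds to the largest L_z, i.e. m_l = l = 1, giving L_z = 1ℏ.
cos θ_min = 1/√2, so θ_min ≈ 45.0°.

θ_min ≈ 45.0°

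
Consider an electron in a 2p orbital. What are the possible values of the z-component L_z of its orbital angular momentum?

L_z ∈ {−ℏ, 0, ℏ}

For 2p, l = 1.
L_z = m_l ℏ with m_l ranging from −l to +l in integer steps.
For l = 1: m_l ∈ {-1, 0, 1}.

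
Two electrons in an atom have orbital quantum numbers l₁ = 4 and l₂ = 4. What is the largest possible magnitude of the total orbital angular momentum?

|L_tot|_max = 6√2 ℏ ≈ 8.485ℏ

The total orbital quantum number L ranges from |l₁ − l₂| to l₁ + l₂ in integer steps.
Allowed values: L = 0, 1, 2, 3, 4, 5, 6, 7, 8.
The largest magnitude corresponds to L = 8: |L_tot| = ℏ√(8·9) = 6√2 ℏ.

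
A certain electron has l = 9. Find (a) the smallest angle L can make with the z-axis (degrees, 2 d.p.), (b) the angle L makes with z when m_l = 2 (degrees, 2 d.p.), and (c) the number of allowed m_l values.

cos θ_min = 9/√90, so θ_min ≈ 18.43°.
For m_l = 2: cos θ = 2/√90, θ ≈ 77.83°.
There are 2l+1 = 19 values of m_l.

θ_min ≈ 18.43°; θ(m_l=2) ≈ 77.83°; 19 values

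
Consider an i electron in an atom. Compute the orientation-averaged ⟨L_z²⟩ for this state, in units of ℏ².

⟨L_z²⟩ = 14 ℏ²

An i state has l = 6.
m_l runs from −6 to 6, i.e. {-6, -5, -4, -3, -2, -1, 0, 1, 2, 3, 4, 5, 6}.
⟨L_z²⟩ = ℏ²·(Σ m_l²)/(2l+1) = ℏ²·182/13 = 14ℏ².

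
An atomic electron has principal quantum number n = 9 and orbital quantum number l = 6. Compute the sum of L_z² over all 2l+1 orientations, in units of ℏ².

Σ(L_z)² = 182 ℏ²

The allowed m_l values are -6, -5, -4, -3, -2, -1, 0, 1, 2, 3, 4, 5, 6.
Summing m² from −6 to 6: Σ m_l² = 182.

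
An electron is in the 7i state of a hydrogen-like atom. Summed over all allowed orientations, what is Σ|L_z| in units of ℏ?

The 7i subshell has l = 6.
m_l runs from −6 to 6, i.e. {-6, -5, -4, -3, -2, -1, 0, 1, 2, 3, 4, 5, 6}.
Σ|m_l| = 2(1+2+…+6) = 42.

Σ|L_z| = 42 ℏ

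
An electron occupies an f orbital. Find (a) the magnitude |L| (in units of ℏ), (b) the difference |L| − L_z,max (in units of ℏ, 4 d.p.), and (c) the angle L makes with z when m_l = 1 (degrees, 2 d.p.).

|L| = 2√3 ℏ ≈ 3.464ℏ; |L|−L_z,max ≈ 0.4641ℏ; θ(m_l=1) ≈ 73.22°

For an f orbital, l = 3.
|L| = ℏ√(3·4) = 2√3 ℏ ≈ 3.464ℏ.
|L| − L_z,max = (2√3 − 3)ℏ ≈ 0.4641ℏ.
For m_l = 1: cos θ = 1/√12, θ ≈ 73.22°.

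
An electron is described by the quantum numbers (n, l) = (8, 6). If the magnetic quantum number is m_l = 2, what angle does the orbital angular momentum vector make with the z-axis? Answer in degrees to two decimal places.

|L|² = l(l+1)ℏ² = 42ℏ², so |L| = √42 ℏ.
L_z = m_l ℏ = 2ℏ.
cos θ = L_z/|L| = 2/√42, so θ ≈ 72.02°.

θ ≈ 72.02°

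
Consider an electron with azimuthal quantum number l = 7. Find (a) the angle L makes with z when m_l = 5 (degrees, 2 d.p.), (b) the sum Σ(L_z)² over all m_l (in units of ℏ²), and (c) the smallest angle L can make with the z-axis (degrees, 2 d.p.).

θ(m_l=5) ≈ 48.08°; Σ(L_z)² = 280 ℏ²; θ_min ≈ 20.70°

For m_l = 5: cos θ = 5/√56, θ ≈ 48.08°.
Σ m_l² = 280, so Σ(L_z)² = 280 ℏ².
cos θ_min = 7/√56, so θ_min ≈ 20.70°.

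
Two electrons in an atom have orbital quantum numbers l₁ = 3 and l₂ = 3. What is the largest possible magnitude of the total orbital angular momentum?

L runs from |3 − 3| = 0 to 3 + 3 = 6.
So L can be 0, 1, 2, 3, 4, 5, 6.
The largest magnitude corresponds to L = 6: |L_tot| = ℏ√(6·7) = √42 ℏ.

|L_tot|_max = √42 ℏ ≈ 6.481ℏ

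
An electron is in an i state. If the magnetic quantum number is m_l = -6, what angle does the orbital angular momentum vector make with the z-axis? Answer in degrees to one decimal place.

θ ≈ 157.8°

For an i orbital, l = 6.
|L| = √(l(l+1)) ℏ = √42 ℏ.
L_z = m_l ℏ = −6ℏ.
cos θ = L_z/|L| = -6/√42, so θ ≈ 157.8°.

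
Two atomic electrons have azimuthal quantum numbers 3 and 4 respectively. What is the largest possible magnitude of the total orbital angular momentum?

The total orbital quantum number L ranges from |l₁ − l₂| to l₁ + l₂ in integer steps.
Allowed values: L = 1, 2, 3, 4, 5, 6, 7.
The largest magnitude corresponds to L = 7: |L_tot| = ℏ√(7·8) = 2√14 ℏ.

|L_tot|_max = 2√14 ℏ ≈ 7.483ℏ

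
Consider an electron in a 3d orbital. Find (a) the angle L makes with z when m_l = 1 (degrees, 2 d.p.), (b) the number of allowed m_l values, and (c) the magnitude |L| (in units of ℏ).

θ(m_l=1) ≈ 65.91°; 5 values; |L| = √6 ℏ ≈ 2.449ℏ

For 3d, l = 2.
For m_l = 1: cos θ = 1/√6, θ ≈ 65.91°.
There are 2l+1 = 5 values of m_l.
|L| = ℏ√(2·3) = √6 ℏ ≈ 2.449ℏ.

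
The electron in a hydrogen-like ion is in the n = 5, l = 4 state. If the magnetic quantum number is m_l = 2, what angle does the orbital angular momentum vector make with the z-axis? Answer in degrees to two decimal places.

θ ≈ 63.43°

|L| = √(l(l+1)) ℏ = 2√5 ℏ.
L_z = m_l ℏ = 2ℏ.
cos θ = L_z/|L| = 2/√20, so θ ≈ 63.43°.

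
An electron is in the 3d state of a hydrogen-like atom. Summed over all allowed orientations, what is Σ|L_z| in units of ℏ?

Σ|L_z| = 6 ℏ

The 3d subshell has l = 2.
m_l ∈ {-2, -1, 0, 1, 2}.
Σ|m_l| = l(l+1) = 6.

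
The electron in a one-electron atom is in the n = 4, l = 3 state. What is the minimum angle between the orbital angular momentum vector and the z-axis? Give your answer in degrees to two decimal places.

θ_min ≈ 30.00°

|L|² = l(l+1)ℏ² = 12ℏ², so |L| = 2√3 ℏ.
The smallest angle corresponds to the largest L_z, i.e. m_l = l = 3, giving L_z = 3ℏ.
cos θ_min = 3/√12, so θ_min ≈ 30.00°.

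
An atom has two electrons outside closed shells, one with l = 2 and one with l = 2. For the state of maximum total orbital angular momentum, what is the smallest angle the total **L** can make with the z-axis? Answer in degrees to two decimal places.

Angular momentum addition gives L = |l₁ − l₂|, …, l₁ + l₂.
L ∈ {0, 1, 2, 3, 4}.
The maximum is L = 4, with |L_tot| = ℏ√(4·5) = 2√5 ℏ.
The minimum angle with z is arccos(4/√20) ≈ 26.57°.

θ_min ≈ 26.57°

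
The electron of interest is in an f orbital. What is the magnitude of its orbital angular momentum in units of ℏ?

|L| = 2√3 ℏ ≈ 3.464ℏ

The letter f corresponds to l = 3.
|L| = ℏ√(l(l+1)) = ℏ√(3·4) = 2√3 ℏ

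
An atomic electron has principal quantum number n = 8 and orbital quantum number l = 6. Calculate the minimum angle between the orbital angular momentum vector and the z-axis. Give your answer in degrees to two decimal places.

|L|² = l(l+1)ℏ² = 42ℏ², so |L| = √42 ℏ.
The smallest angle corresponds to the largest L_z, i.e. m_l = l = 6, giving L_z = 6ℏ.
cos θ_min = 6/√42, so θ_min ≈ 22.21°.

θ_min ≈ 22.21°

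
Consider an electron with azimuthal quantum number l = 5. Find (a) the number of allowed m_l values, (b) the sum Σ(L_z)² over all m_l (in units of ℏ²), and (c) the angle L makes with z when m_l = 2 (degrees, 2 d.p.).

There are 2l+1 = 11 values of m_l.
Σ m_l² = 110, so Σ(L_z)² = 110 ℏ².
For m_l = 2: cos θ = 2/√30, θ ≈ 68.58°.

11 values; Σ(L_z)² = 110 ℏ²; θ(m_l=2) ≈ 68.58°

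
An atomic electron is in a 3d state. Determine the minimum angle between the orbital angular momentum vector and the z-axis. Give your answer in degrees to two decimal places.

θ_min ≈ 35.26°

The 3d subshell has l = 2.
|L|² = l(l+1)ℏ² = 6ℏ², so |L| = √6 ℏ.
The smallest angle corresponds to the largest L_z, i.e. m_l = l = 2, giving L_z = 2ℏ.
cos θ_min = 2/√6, so θ_min ≈ 35.26°.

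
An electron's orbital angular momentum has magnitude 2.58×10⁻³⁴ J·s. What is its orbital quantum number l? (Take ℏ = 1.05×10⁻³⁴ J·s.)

Dividing by ℏ: |L|/ℏ ≈ 2.457.
(|L|/ℏ)² = l(l+1) ≈ 6.04 ⇒ l = 2.

l = 2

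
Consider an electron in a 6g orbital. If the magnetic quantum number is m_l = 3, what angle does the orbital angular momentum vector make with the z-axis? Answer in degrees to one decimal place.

For 6g, l = 4.
|L| = ℏ√(l(l+1)) = 2√5 ℏ.
L_z = m_l ℏ = 3ℏ.
cos θ = L_z/|L| = 3/√20, so θ ≈ 47.9°.

θ ≈ 47.9°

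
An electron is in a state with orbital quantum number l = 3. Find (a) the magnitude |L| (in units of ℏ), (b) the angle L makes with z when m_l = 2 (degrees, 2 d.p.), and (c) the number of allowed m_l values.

|L| = ℏ√(3·4) = 2√3 ℏ ≈ 3.464ℏ.
For m_l = 2: cos θ = 2/√12, θ ≈ 54.74°.
There are 2l+1 = 7 values of m_l.

|L| = 2√3 ℏ ≈ 3.464ℏ; θ(m_l=2) ≈ 54.74°; 7 values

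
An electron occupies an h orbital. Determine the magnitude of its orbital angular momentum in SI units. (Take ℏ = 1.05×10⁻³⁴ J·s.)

|L| = 5.75×10⁻³⁴ J·s

For an h orbital, l = 5.
|L| = ℏ√(l(l+1)) = ℏ√(5·6) = √30 ℏ
Numerically, |L| = 5.477 × (1.05×10⁻³⁴ J·s) = 5.75×10⁻³⁴ J·s.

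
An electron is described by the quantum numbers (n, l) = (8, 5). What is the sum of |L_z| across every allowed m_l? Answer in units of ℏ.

m_l runs from −5 to 5, i.e. {-5, -4, -3, -2, -1, 0, 1, 2, 3, 4, 5}.
Σ|m_l| = l(l+1) = 30.

Σ|L_z| = 30 ℏ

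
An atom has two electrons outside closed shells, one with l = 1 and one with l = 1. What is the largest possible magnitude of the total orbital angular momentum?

|L_tot|_max = √6 ℏ ≈ 2.449ℏ

The total orbital quantum number L ranges from |l₁ − l₂| to l₁ + l₂ in integer steps.
Allowed values: L = 0, 1, 2.
The largest magnitude corresponds to L = 2: |L_tot| = ℏ√(2·3) = √6 ℏ.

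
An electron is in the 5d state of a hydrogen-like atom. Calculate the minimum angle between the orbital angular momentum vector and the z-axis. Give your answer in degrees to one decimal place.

θ_min ≈ 35.3°

The 5d subshell has l = 2.
|L|² = l(l+1)ℏ² = 6ℏ², so |L| = √6 ℏ.
The smallest angle corresponds to the largest L_z, i.e. m_l = l = 2, giving L_z = 2ℏ.
cos θ_min = 2/√6, so θ_min ≈ 35.3°.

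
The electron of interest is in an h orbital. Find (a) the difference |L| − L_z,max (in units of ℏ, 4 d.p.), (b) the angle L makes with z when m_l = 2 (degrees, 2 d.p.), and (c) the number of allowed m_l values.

An h state has l = 5.
|L| − L_z,max = (√30 − 5)ℏ ≈ 0.4772ℏ.
For m_l = 2: cos θ = 2/√30, θ ≈ 68.58°.
There are 2l+1 = 11 values of m_l.

|L|−L_z,max ≈ 0.4772ℏ; θ(m_l=2) ≈ 68.58°; 11 values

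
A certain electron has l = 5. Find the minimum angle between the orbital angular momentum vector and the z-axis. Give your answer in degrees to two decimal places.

|L| = ℏ√(l(l+1)) = √30 ℏ.
The smallest angle corresponds to the largest L_z, i.e. m_l = l = 5, giving L_z = 5ℏ.
cos θ_min = 5/√30, so θ_min ≈ 24.09°.

θ_min ≈ 24.09°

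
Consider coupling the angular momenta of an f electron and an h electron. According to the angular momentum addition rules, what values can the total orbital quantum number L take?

By the triangle rule, |l₁ − l₂| ≤ L ≤ l₁ + l₂.
L ∈ {2, 3, 4, 5, 6, 7, 8}.

L = 2, 3, 4, 5, 6, 7, 8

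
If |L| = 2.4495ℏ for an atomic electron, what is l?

Since |L|² = l(l+1)ℏ², l(l+1) = 6.
l² + l − 6 = 0 ⇒ l = 2.

l = 2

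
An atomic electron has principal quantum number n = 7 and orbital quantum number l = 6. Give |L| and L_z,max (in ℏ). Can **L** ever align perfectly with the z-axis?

No: L_z,max = 6ℏ < |L| = √42 ℏ ≈ 6.481ℏ

|L| = √42 ℏ ≈ 6.4807ℏ, while L_z,max = lℏ = 6ℏ.
Since |L| > L_z,max, the vector can never point exactly along z; the closest it comes is θ_min = arccos(6/√42) ≈ 22.2°.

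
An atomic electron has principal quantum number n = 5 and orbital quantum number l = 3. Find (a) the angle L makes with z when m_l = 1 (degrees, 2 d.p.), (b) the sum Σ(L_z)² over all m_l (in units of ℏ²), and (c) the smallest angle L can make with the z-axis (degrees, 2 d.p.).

For m_l = 1: cos θ = 1/√12, θ ≈ 73.22°.
Σ m_l² = 28, so Σ(L_z)² = 28 ℏ².
cos θ_min = 3/√12, so θ_min ≈ 30.00°.

θ(m_l=1) ≈ 73.22°; Σ(L_z)² = 28 ℏ²; θ_min ≈ 30.00°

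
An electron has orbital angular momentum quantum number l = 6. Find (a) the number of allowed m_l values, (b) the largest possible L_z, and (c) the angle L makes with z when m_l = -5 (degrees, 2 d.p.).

13 values; L_z,max = 6ℏ; θ(m_l=-5) ≈ 140.49°

There are 2l+1 = 13 values of m_l.
L_z,max = lℏ = 6ℏ.
For m_l = -5: cos θ = -5/√42, θ ≈ 140.49°.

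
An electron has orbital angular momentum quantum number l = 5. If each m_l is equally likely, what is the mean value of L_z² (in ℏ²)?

The allowed m_l values are -5, -4, -3, -2, -1, 0, 1, 2, 3, 4, 5.
Average of L_z² over 11 states: 110/11 ℏ² = 10 ℏ².

⟨L_z²⟩ = 10 ℏ²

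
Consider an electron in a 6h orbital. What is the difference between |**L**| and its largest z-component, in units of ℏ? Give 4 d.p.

6h means n = 6, l = 5.
|L| = √30 ℏ ≈ 5.4772ℏ, while L_z,max = lℏ = 5ℏ.
The difference is (√30 − 5)ℏ ≈ 0.4772ℏ.

|L| − L_z,max ≈ 0.4772ℏ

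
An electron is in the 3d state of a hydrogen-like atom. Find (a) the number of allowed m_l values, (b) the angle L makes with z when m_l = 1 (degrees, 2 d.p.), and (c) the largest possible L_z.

The 3d subshell has l = 2.
There are 2l+1 = 5 values of m_l.
For m_l = 1: cos θ = 1/√6, θ ≈ 65.91°.
L_z,max = lℏ = 2ℏ.

5 values; θ(m_l=1) ≈ 65.91°; L_z,max = 2ℏ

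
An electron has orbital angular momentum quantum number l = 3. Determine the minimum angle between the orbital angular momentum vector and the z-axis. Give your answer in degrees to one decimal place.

|L| = ℏ√(l(l+1)) = 2√3 ℏ.
The smallest angle corresponds to the largest L_z, i.e. m_l = l = 3, giving L_z = 3ℏ.
cos θ_min = 3/√12, so θ_min ≈ 30.0°.

θ_min ≈ 30.0°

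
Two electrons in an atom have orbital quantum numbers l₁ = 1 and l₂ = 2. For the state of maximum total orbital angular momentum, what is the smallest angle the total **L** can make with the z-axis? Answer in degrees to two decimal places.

By the triangle rule, |l₁ − l₂| ≤ L ≤ l₁ + l₂.
L ∈ {1, 2, 3}.
The maximum is L = 3, with |L_tot| = ℏ√(3·4) = 2√3 ℏ.
The minimum angle with z is arccos(3/√12) ≈ 30.00°.

θ_min ≈ 30.00°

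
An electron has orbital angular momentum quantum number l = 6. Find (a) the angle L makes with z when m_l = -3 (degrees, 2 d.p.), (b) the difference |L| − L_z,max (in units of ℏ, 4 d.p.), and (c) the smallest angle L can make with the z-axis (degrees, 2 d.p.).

θ(m_l=-3) ≈ 117.58°; |L|−L_z,max ≈ 0.4807ℏ; θ_min ≈ 22.21°

For m_l = -3: cos θ = -3/√42, θ ≈ 117.58°.
|L| − L_z,max = (√42 − 6)ℏ ≈ 0.4807ℏ.
cos θ_min = 6/√42, so θ_min ≈ 22.21°.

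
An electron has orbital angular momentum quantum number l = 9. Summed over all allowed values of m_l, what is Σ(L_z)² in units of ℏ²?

m_l runs from −9 to 9, i.e. {-9, -8, -7, -6, -5, -4, -3, -2, -1, 0, 1, 2, 3, 4, 5, 6, 7, 8, 9}.
Summing m² from −9 to 9: Σ m_l² = 570.

Σ(L_z)² = 570 ℏ²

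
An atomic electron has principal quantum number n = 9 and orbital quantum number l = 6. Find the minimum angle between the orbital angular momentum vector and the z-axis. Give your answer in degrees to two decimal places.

θ_min ≈ 22.21°

|L| = √(l(l+1)) ℏ = √42 ℏ.
The smallest angle corresponds to the largest L_z, i.e. m_l = l = 6, giving L_z = 6ℏ.
cos θ_min = 6/√42, so θ_min ≈ 22.21°.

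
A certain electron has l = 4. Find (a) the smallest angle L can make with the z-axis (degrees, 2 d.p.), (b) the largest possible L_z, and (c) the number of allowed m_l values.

cos θ_min = 4/√20, so θ_min ≈ 26.57°.
L_z,max = lℏ = 4ℏ.
There are 2l+1 = 9 values of m_l.

θ_min ≈ 26.57°; L_z,max = 4ℏ; 9 values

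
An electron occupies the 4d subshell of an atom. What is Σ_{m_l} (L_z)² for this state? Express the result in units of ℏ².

Σ(L_z)² = 10 ℏ²

4d means n = 4, l = 2.
m_l ∈ {-2, -1, 0, 1, 2}.
Summing m² from −2 to 2: Σ m_l² = 10.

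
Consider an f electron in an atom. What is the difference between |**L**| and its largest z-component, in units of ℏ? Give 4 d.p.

The letter f corresponds to l = 3.
|L| = 2√3 ℏ ≈ 3.4641ℏ, while L_z,max = lℏ = 3ℏ.
The difference is (2√3 − 3)ℏ ≈ 0.4641ℏ.

|L| − L_z,max ≈ 0.4641ℏ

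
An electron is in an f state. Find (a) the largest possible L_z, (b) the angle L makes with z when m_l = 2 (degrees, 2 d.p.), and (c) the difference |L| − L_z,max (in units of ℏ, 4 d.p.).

An f state has l = 3.
L_z,max = lℏ = 3ℏ.
For m_l = 2: cos θ = 2/√12, θ ≈ 54.74°.
|L| − L_z,max = (2√3 − 3)ℏ ≈ 0.4641ℏ.

L_z,max = 3ℏ; θ(m_l=2) ≈ 54.74°; |L|−L_z,max ≈ 0.4641ℏ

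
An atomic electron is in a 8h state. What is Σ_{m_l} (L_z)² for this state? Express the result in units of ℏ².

For 8h, l = 5.
The allowed m_l values are -5, -4, -3, -2, -1, 0, 1, 2, 3, 4, 5.
Summing m² from −5 to 5: Σ m_l² = 110.

Σ(L_z)² = 110 ℏ²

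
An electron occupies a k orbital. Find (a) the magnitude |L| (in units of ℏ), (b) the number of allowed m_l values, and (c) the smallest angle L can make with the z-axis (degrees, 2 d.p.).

For a k orbital, l = 7.
|L| = ℏ√(7·8) = 2√14 ℏ ≈ 7.483ℏ.
There are 2l+1 = 15 values of m_l.
cos θ_min = 7/√56, so θ_min ≈ 20.70°.

|L| = 2√14 ℏ ≈ 7.483ℏ; 15 values; θ_min ≈ 20.70°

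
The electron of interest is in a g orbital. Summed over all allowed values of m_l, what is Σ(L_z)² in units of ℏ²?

For a g orbital, l = 4.
m_l runs from −4 to 4, i.e. {-4, -3, -2, -1, 0, 1, 2, 3, 4}.
Σ m_l² = l(l+1)(2l+1)/3 = 4·5·9/3 = 60.

Σ(L_z)² = 60 ℏ²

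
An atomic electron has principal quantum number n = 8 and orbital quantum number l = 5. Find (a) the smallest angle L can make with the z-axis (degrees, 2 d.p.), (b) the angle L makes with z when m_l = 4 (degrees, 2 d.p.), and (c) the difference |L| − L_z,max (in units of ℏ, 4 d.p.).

θ_min ≈ 24.09°; θ(m_l=4) ≈ 43.09°; |L|−L_z,max ≈ 0.4772ℏ

cos θ_min = 5/√30, so θ_min ≈ 24.09°.
For m_l = 4: cos θ = 4/√30, θ ≈ 43.09°.
|L| − L_z,max = (√30 − 5)ℏ ≈ 0.4772ℏ.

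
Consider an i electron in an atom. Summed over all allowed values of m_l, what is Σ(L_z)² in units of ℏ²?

The letter i corresponds to l = 6.
m_l ∈ {-6, -5, -4, -3, -2, -1, 0, 1, 2, 3, 4, 5, 6}.
Σ m_l² = l(l+1)(2l+1)/3 = 6·7·13/3 = 182.

Σ(L_z)² = 182 ℏ²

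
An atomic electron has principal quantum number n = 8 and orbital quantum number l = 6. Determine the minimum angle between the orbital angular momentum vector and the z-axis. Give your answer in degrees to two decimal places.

θ_min ≈ 22.21°

|L|² = l(l+1)ℏ² = 42ℏ², so |L| = √42 ℏ.
The smallest angle corresponds to the largest L_z, i.e. m_l = l = 6, giving L_z = 6ℏ.
cos θ_min = 6/√42, so θ_min ≈ 22.21°.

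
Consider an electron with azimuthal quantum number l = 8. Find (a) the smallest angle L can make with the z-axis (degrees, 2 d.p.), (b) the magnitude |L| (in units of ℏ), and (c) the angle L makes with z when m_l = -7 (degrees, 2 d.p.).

cos θ_min = 8/√72, so θ_min ≈ 19.47°.
|L| = ℏ√(8·9) = 6√2 ℏ ≈ 8.485ℏ.
For m_l = -7: cos θ = -7/√72, θ ≈ 145.58°.

θ_min ≈ 19.47°; |L| = 6√2 ℏ ≈ 8.485ℏ; θ(m_l=-7) ≈ 145.58°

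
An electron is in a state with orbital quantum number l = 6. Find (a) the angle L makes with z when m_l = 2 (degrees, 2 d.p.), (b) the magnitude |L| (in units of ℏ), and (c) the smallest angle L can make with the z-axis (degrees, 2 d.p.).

For m_l = 2: cos θ = 2/√42, θ ≈ 72.02°.
|L| = ℏ√(6·7) = √42 ℏ ≈ 6.481ℏ.
cos θ_min = 6/√42, so θ_min ≈ 22.21°.

θ(m_l=2) ≈ 72.02°; |L| = √42 ℏ ≈ 6.481ℏ; θ_min ≈ 22.21°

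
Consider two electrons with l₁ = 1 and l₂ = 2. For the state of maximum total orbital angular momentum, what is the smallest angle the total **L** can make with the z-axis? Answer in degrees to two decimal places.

θ_min ≈ 30.00°

The total orbital quantum number L ranges from |l₁ − l₂| to l₁ + l₂ in integer steps.
So L can be 1, 2, 3.
The maximum is L = 3, with |L_tot| = ℏ√(3·4) = 2√3 ℏ.
The minimum angle with z is arccos(3/√12) ≈ 30.00°.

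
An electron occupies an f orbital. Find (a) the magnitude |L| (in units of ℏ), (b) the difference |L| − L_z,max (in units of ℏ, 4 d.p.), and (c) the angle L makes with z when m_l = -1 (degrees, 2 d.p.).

An f state has l = 3.
|L| = ℏ√(3·4) = 2√3 ℏ ≈ 3.464ℏ.
|L| − L_z,max = (2√3 − 3)ℏ ≈ 0.4641ℏ.
For m_l = -1: cos θ = -1/√12, θ ≈ 106.78°.

|L| = 2√3 ℏ ≈ 3.464ℏ; |L|−L_z,max ≈ 0.4641ℏ; θ(m_l=-1) ≈ 106.78°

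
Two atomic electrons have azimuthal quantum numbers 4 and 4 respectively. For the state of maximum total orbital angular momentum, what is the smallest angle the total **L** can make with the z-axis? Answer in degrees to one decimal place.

θ_min ≈ 19.5°

Angular momentum addition gives L = |l₁ − l₂|, …, l₁ + l₂.
Allowed values: L = 0, 1, 2, 3, 4, 5, 6, 7, 8.
The maximum is L = 8, with |L_tot| = ℏ√(8·9) = 6√2 ℏ.
The minimum angle with z is arccos(8/√72) ≈ 19.5°.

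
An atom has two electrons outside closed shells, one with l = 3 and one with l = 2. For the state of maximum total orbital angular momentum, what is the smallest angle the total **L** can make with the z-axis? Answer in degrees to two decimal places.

θ_min ≈ 24.09°

Angular momentum addition gives L = |l₁ − l₂|, …, l₁ + l₂.
Allowed values: L = 1, 2, 3, 4, 5.
The maximum is L = 5, with |L_tot| = ℏ√(5·6) = √30 ℏ.
The minimum angle with z is arccos(5/√30) ≈ 24.09°.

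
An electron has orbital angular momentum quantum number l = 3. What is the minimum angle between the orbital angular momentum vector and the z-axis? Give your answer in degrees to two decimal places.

|L| = √(l(l+1)) ℏ = 2√3 ℏ.
The smallest angle corresponds to the largest L_z, i.e. m_l = l = 3, giving L_z = 3ℏ.
cos θ_min = 3/√12, so θ_min ≈ 30.00°.

θ_min ≈ 30.00°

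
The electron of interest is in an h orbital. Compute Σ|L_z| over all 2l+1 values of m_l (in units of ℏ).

H corresponds to l = 5.
m_l runs from −5 to 5, i.e. {-5, -4, -3, -2, -1, 0, 1, 2, 3, 4, 5}.
Σ|m_l| = 2(1+2+…+5) = 30.

Σ|L_z| = 30 ℏ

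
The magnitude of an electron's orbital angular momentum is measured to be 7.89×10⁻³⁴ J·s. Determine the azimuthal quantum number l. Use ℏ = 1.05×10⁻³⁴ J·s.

l = 7

In units of ℏ, |L| ≈ 7.514.
l(l+1) ≈ 7.514² ≈ 56.46, so l = 7.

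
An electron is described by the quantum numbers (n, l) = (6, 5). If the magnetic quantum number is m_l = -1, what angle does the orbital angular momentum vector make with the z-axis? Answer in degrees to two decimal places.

θ ≈ 100.52°

|L|² = l(l+1)ℏ² = 30ℏ², so |L| = √30 ℏ.
L_z = m_l ℏ = −1ℏ.
cos θ = L_z/|L| = -1/√30, so θ ≈ 100.52°.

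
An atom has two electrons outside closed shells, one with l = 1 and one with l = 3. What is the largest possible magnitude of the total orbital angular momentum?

|L_tot|_max = 2√5 ℏ ≈ 4.472ℏ

By the triangle rule, |l₁ − l₂| ≤ L ≤ l₁ + l₂.
So L can be 2, 3, 4.
The largest magnitude corresponds to L = 4: |L_tot| = ℏ√(4·5) = 2√5 ℏ.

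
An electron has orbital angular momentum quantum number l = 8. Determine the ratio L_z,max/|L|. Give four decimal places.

|L| = 6√2 ℏ ≈ 8.4853ℏ, while L_z,max = lℏ = 8ℏ.
L_z,max/|L| = 8/√72 = 0.9428.

L_z,max/|L| = 0.9428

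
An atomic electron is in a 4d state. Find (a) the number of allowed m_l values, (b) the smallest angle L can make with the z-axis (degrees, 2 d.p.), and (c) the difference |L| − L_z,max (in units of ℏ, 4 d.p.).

5 values; θ_min ≈ 35.26°; |L|−L_z,max ≈ 0.4495ℏ

For 4d, l = 2.
There are 2l+1 = 5 values of m_l.
cos θ_min = 2/√6, so θ_min ≈ 35.26°.
|L| − L_z,max = (√6 − 2)ℏ ≈ 0.4495ℏ.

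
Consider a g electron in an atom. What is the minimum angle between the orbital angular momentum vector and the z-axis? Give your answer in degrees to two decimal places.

θ_min ≈ 26.57°

For a g orbital, l = 4.
|L| = √(l(l+1)) ℏ = 2√5 ℏ.
The smallest angle corresponds to the largest L_z, i.e. m_l = l = 4, giving L_z = 4ℏ.
cos θ_min = 4/√20, so θ_min ≈ 26.57°.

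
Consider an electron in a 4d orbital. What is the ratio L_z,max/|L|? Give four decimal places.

For 4d, l = 2.
|L| = √6 ℏ ≈ 2.4495ℏ, while L_z,max = lℏ = 2ℏ.
L_z,max/|L| = 2/√6 = 0.8165.

L_z,max/|L| = 0.8165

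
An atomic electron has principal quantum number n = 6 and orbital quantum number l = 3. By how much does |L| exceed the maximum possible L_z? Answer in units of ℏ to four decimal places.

|L| = 2√3 ℏ ≈ 3.4641ℏ, while L_z,max = lℏ = 3ℏ.
The difference is (2√3 − 3)ℏ ≈ 0.4641ℏ.

|L| − L_z,max ≈ 0.4641ℏ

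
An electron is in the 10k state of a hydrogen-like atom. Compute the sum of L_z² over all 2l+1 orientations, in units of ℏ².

The 10k subshell has l = 7.
m_l runs from −7 to 7, i.e. {-7, -6, -5, -4, -3, -2, -1, 0, 1, 2, 3, 4, 5, 6, 7}.
Σ m_l² = 2·(1 + 4 + 9 + 16 + 25 + 36 + 49) = 280.

Σ(L_z)² = 280 ℏ²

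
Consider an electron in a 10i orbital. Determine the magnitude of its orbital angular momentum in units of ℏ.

|L| = √42 ℏ ≈ 6.481ℏ

The 10i subshell has l = 6.
|L| = ℏ√(l(l+1)) = ℏ√(6·7) = √42 ℏ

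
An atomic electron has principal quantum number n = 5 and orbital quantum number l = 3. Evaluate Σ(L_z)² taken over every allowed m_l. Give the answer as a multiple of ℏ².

m_l runs from −3 to 3, i.e. {-3, -2, -1, 0, 1, 2, 3}.
Σ m_l² = l(l+1)(2l+1)/3 = 3·4·7/3 = 28.

Σ(L_z)² = 28 ℏ²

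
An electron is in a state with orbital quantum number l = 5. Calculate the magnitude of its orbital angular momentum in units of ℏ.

|L| = ℏ√(l(l+1)) = ℏ√(5·6) = √30 ℏ

|L| = √30 ℏ ≈ 5.477ℏ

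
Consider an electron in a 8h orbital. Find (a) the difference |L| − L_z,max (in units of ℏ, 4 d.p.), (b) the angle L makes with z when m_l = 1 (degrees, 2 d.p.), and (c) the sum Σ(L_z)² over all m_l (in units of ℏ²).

The 8h subshell has l = 5.
|L| − L_z,max = (√30 − 5)ℏ ≈ 0.4772ℏ.
For m_l = 1: cos θ = 1/√30, θ ≈ 79.48°.
Σ m_l² = 110, so Σ(L_z)² = 110 ℏ².

|L|−L_z,max ≈ 0.4772ℏ; θ(m_l=1) ≈ 79.48°; Σ(L_z)² = 110 ℏ²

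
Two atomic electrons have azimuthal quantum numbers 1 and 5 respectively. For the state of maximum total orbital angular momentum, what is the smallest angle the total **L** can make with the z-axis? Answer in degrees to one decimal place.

θ_min ≈ 22.2°

By the triangle rule, |l₁ − l₂| ≤ L ≤ l₁ + l₂.
Allowed values: L = 4, 5, 6.
The maximum is L = 6, with |L_tot| = ℏ√(6·7) = √42 ℏ.
The minimum angle with z is arccos(6/√42) ≈ 22.2°.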